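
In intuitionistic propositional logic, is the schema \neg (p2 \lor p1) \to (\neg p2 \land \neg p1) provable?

This is a constructively valid De Morgan direction (negated disjunction to conjunction of negations), which is intuitionistically derivable.
From \neg (p2 \lor p1): if p2 held then p2 \lor p1 would, contradiction — so \neg p2; similarly \neg p1.

Yes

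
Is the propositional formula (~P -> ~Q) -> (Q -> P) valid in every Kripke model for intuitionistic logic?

This is the converse of contraposition, which is not intuitionistically valid.
A Kripke countermodel: worlds 0, 1; order generated by 0 <= 1; atoms true at each world — 0:{Q}; 1:{P,Q}.
0 ||-/- (~P -> ~Q) -> (Q -> P): already at 0 itself, 0 ||- ~P -> ~Q but 0 ||-/- Q -> P.
0 ||-/- Q -> P: already at 0 itself, 0 ||- Q but 0 ||-/- P.
0 lacks atom P, so 0 ||-/- P.
So the root 0 does not force the formula.

No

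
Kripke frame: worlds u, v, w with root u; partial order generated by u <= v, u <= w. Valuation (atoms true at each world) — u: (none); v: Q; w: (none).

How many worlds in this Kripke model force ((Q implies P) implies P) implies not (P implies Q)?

u: does not force it — u does not force ((Q implies P) implies P) implies not (P implies Q): at the accessible world v, v forces (Q implies P) implies P but v does not force not (P implies Q).
v: does not force it — v does not force ((Q implies P) implies P) implies not (P implies Q): already at v itself, v forces (Q implies P) implies P but v does not force not (P implies Q).
w: forces it.
Worlds forcing the formula: {w}.

1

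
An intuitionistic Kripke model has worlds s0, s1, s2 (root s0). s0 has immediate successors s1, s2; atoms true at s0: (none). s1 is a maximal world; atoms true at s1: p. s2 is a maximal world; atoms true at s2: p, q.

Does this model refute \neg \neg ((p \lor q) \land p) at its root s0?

No

s0 \Vdash \neg \neg ((p \lor q) \land p): no world accessible from s0 forces \neg ((p \lor q) \land p).
So the root s0 forces \neg \neg ((p \lor q) \land p); the model is not a countermodel.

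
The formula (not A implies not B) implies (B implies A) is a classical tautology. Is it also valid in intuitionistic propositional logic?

This is the converse of contraposition, which is not intuitionistically valid.
A Kripke countermodel: worlds s0, s1; order generated by s0 <= s1; atoms true at each world — s0:{B}; s1:{A,B}.
s0 does not force (not A implies not B) implies (B implies A): already at s0 itself, s0 forces not A implies not B but s0 does not force B implies A.
s0 does not force B implies A: already at s0 itself, s0 forces B but s0 does not force A.
s0 lacks atom A, so s0 does not force A.
So the root s0 does not force the formula.

No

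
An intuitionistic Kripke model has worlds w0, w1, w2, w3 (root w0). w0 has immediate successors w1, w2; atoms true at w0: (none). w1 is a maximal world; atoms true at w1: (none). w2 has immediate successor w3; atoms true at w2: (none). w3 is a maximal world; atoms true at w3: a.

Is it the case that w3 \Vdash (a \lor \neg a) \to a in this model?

w3 \Vdash (a \lor \neg a) \to a: every world accessible from w3 that forces a \lor \neg a (namely w3) also forces a.

Yes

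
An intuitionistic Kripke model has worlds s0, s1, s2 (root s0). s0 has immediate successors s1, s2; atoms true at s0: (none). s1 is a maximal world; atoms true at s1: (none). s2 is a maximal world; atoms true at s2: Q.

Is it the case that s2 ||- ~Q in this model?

No

s2 ||-/- ~Q since s2 is accessible from s2 and s2 ||- Q.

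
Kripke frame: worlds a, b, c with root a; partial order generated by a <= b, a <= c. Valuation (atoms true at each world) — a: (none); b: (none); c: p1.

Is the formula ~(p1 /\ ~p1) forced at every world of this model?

a ||- ~(p1 /\ ~p1): no world accessible from a forces p1 /\ ~p1.
Since the root a forces ~(p1 /\ ~p1) and forcing is persistent (monotone upward), every world forces it.

Yes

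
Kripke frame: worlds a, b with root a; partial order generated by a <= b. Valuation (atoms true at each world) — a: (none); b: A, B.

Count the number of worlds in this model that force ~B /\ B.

a: does not force it — a ||-/- ~B /\ B since a fails ~B.
b: does not force it — b ||-/- ~B /\ B since b fails ~B.
Worlds forcing the formula: { }.

0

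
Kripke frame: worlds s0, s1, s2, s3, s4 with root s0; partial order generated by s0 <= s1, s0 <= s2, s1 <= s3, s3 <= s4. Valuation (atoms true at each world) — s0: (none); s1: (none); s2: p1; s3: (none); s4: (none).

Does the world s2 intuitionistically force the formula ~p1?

No

s2 ||-/- ~p1 since s2 is accessible from s2 and s2 ||- p1.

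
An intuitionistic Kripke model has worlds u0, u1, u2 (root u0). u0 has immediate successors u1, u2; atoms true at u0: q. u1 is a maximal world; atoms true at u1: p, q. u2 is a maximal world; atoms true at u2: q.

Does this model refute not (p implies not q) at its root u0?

Yes

u0 does not force not (p implies not q) since u2 is accessible from u0 and u2 forces p implies not q.
u2 forces p implies not q vacuously: no world accessible from u2 forces the antecedent p.
So the root u0 does not force not (p implies not q); the model is a countermodel.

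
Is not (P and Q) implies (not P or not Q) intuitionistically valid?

No

This is the constructively invalid direction of De Morgan's law for conjunction, which is not intuitionistically valid.
A Kripke countermodel: worlds 0, 1, 2; order generated by 0 <= 1, 0 <= 2; atoms true at each world — 0:{}; 1:{P}; 2:{Q}.
0 does not force not (P and Q) implies (not P or not Q): already at 0 itself, 0 forces not (P and Q) but 0 does not force not P or not Q.
0 does not force not P or not Q: neither disjunct is forced at 0.
0 does not force not P since 1 is accessible from 0 and 1 forces P.
So the root 0 does not force the formula.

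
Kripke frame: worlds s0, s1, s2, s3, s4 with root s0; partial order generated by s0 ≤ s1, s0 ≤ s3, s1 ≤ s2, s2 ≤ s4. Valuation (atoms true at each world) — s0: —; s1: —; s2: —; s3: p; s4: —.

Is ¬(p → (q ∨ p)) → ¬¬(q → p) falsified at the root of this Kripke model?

s0 ⊩ ¬(p → (q ∨ p)) → ¬¬(q → p) vacuously: no world accessible from s0 forces the antecedent ¬(p → (q ∨ p)).
So the root s0 forces ¬(p → (q ∨ p)) → ¬¬(q → p); the model is not a countermodel.

No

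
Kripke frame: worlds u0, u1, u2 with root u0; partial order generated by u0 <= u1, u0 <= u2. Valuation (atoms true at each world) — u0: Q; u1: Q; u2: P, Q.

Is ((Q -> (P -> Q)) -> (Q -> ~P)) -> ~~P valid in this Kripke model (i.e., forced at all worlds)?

Not every world: u0 ||-/- ((Q -> (P -> Q)) -> (Q -> ~P)) -> ~~P.
u0 ||-/- ((Q -> (P -> Q)) -> (Q -> ~P)) -> ~~P: at the accessible world u1, u1 ||- (Q -> (P -> Q)) -> (Q -> ~P) but u1 ||-/- ~~P.
u1 ||-/- ~~P since u1 is accessible from u1 and u1 ||- ~P.
u1 ||- ~P: no world accessible from u1 forces P.

No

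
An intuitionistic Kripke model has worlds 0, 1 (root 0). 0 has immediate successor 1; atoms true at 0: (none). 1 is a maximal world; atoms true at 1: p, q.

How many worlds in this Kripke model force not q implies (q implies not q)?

0: forces it.
1: forces it.
Worlds forcing the formula: {0, 1}.

2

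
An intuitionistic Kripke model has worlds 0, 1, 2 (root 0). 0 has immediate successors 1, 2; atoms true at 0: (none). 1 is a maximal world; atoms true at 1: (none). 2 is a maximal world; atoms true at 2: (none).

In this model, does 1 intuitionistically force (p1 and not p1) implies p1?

Yes

1 forces (p1 and not p1) implies p1 vacuously: no world accessible from 1 forces the antecedent p1 and not p1.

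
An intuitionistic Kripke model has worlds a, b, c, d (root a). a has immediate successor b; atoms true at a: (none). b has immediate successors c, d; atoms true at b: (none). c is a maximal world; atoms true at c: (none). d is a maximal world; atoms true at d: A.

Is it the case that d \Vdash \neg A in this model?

d \nVdash \neg A since d is accessible from d and d \Vdash A.

No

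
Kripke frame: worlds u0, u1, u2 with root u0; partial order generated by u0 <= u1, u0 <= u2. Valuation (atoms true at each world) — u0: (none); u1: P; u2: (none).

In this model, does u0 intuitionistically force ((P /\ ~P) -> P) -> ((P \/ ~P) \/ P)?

No

u0 ||-/- ((P /\ ~P) -> P) -> ((P \/ ~P) \/ P): already at u0 itself, u0 ||- (P /\ ~P) -> P but u0 ||-/- (P \/ ~P) \/ P.
u0 ||-/- (P \/ ~P) \/ P: neither disjunct is forced at u0.
u0 ||-/- P \/ ~P: neither disjunct is forced at u0.
u0 lacks atom P, so u0 ||-/- P.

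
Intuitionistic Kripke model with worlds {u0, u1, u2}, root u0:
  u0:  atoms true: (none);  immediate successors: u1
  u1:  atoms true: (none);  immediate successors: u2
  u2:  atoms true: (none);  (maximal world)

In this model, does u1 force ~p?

u1 ||- ~p: no world accessible from u1 forces p.

Yes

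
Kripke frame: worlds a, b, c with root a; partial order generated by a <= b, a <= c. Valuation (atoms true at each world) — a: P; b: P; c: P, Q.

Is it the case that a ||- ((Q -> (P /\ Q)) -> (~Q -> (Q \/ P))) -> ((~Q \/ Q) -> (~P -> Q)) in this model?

Yes

a ||- ((Q -> (P /\ Q)) -> (~Q -> (Q \/ P))) -> ((~Q \/ Q) -> (~P -> Q)): every world accessible from a that forces (Q -> (P /\ Q)) -> (~Q -> (Q \/ P)) (namely a, b, c) also forces (~Q \/ Q) -> (~P -> Q).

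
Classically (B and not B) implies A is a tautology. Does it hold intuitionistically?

Yes

This is an instance of ex falso quodlibet, which is intuitionistically derivable.
No world can force both B and not B, so the antecedent B and not B is never forced and the implication holds vacuously at every world.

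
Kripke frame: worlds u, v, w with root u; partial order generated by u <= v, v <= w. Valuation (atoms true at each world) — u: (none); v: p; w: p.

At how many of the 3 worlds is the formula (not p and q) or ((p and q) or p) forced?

2

u: does not force it — u does not force (not p and q) or ((p and q) or p): neither disjunct is forced at u.
v: forces it.
w: forces it.
Worlds forcing the formula: {v, w}.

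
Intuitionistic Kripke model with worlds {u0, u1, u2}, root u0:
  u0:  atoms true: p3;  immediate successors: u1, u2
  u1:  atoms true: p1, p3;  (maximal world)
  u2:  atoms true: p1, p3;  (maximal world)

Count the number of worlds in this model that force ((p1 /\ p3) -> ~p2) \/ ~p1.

u0: forces it.
u1: forces it.
u2: forces it.
Worlds forcing the formula: {u0, u1, u2}.

3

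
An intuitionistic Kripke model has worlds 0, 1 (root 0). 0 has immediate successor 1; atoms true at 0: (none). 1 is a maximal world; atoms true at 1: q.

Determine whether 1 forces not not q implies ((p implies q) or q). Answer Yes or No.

1 forces not not q implies ((p implies q) or q): every world accessible from 1 that forces not not q (namely 1) also forces (p implies q) or q.

Yes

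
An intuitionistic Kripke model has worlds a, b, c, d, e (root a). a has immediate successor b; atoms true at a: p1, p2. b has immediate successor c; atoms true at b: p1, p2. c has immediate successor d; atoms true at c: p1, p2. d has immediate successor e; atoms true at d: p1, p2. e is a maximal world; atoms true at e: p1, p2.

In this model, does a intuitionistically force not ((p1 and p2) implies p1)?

No

a does not force not ((p1 and p2) implies p1) since a is accessible from a and a forces (p1 and p2) implies p1.
a forces (p1 and p2) implies p1: every world accessible from a that forces p1 and p2 (namely a, b, c, d, e) also forces p1.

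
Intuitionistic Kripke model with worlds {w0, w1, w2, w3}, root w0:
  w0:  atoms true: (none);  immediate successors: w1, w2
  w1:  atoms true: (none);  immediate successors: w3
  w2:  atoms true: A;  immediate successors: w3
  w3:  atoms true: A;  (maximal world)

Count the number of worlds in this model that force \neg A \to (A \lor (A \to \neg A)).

w0: forces it.
w1: forces it.
w2: forces it.
w3: forces it.
Worlds forcing the formula: {w0, w1, w2, w3}.

4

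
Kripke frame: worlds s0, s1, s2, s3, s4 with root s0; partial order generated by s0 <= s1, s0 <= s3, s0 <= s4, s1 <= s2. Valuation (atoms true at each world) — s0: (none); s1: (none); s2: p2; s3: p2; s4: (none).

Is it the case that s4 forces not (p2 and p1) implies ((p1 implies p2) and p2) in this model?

No

s4 does not force not (p2 and p1) implies ((p1 implies p2) and p2): already at s4 itself, s4 forces not (p2 and p1) but s4 does not force (p1 implies p2) and p2.
s4 does not force (p1 implies p2) and p2 since s4 fails p2.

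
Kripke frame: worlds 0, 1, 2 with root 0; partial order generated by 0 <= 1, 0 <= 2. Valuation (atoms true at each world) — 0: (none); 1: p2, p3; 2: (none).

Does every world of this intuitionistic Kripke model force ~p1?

Yes

0 ||- ~p1: no world accessible from 0 forces p1.
Since the root 0 forces ~p1 and forcing is persistent (monotone upward), every world forces it.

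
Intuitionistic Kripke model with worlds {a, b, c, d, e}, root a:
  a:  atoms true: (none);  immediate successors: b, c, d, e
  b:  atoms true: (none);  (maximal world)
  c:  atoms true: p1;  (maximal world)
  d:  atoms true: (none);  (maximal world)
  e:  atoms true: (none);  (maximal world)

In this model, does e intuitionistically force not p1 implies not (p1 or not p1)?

e does not force not p1 implies not (p1 or not p1): already at e itself, e forces not p1 but e does not force not (p1 or not p1).
e does not force not (p1 or not p1) since e is accessible from e and e forces p1 or not p1.
e forces p1 or not p1 via the disjunct not p1.

No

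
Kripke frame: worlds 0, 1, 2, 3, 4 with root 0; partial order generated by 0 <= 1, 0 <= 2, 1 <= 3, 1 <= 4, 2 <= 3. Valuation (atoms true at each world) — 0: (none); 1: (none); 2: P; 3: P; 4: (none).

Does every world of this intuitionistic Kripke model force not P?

Not every world: 0 does not force not P.
0 does not force not P since 2 is accessible from 0 and 2 forces P.

No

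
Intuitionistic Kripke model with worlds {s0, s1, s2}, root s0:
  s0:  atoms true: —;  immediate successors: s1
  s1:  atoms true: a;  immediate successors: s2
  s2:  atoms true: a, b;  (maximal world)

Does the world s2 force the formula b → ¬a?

s2 ⊮ b → ¬a: already at s2 itself, s2 ⊩ b but s2 ⊮ ¬a.
s2 ⊮ ¬a since s2 is accessible from s2 and s2 ⊩ a.

No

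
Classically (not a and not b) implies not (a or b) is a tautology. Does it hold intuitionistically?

This is a constructively valid De Morgan direction (conjunction of negations to negated disjunction), which is intuitionistically derivable.
If both not a and not b hold at a world, no accessible world forces a or forces b, so none forces a or b.

Yes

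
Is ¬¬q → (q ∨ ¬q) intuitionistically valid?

This is a variant of double-negation elimination (deriving excluded middle from double negation), which is not intuitionistically valid.
A Kripke countermodel: worlds u, v; order generated by u ≤ v; atoms true at each world — u:{}; v:{q}.
u ⊮ ¬¬q → (q ∨ ¬q): already at u itself, u ⊩ ¬¬q but u ⊮ q ∨ ¬q.
u ⊮ q ∨ ¬q: neither disjunct is forced at u.
u lacks atom q, so u ⊮ q.
So the root u does not force the formula.

No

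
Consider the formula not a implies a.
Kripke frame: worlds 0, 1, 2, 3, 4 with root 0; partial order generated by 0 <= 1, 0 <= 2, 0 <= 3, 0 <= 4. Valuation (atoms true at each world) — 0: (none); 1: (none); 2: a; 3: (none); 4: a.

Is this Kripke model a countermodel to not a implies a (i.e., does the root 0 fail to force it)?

0 does not force not a implies a: at the accessible world 1, 1 forces not a but 1 does not force a.
1 lacks atom a, so 1 does not force a.
So the root 0 does not force not a implies a; the model is a countermodel.

Yes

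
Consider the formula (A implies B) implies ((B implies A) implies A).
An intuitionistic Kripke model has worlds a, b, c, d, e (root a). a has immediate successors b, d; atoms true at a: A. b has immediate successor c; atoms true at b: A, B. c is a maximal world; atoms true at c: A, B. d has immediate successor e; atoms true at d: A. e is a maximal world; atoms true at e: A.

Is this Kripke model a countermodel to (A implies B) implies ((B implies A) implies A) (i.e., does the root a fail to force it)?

No

a forces (A implies B) implies ((B implies A) implies A): every world accessible from a that forces A implies B (namely b, c) also forces (B implies A) implies A.
So the root a forces (A implies B) implies ((B implies A) implies A); the model is not a countermodel.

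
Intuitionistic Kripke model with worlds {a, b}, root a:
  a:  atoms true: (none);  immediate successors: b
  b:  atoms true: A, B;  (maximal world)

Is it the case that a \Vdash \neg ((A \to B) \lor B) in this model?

No

a \nVdash \neg ((A \to B) \lor B) since a is accessible from a and a \Vdash (A \to B) \lor B.
a \Vdash (A \to B) \lor B via the disjunct A \to B.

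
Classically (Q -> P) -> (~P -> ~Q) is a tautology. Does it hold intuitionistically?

This is the forward direction of contraposition, which is intuitionistically derivable.
Assume Q -> P and ~P. If Q held then P would follow, contradicting ~P; so ~Q.

Yes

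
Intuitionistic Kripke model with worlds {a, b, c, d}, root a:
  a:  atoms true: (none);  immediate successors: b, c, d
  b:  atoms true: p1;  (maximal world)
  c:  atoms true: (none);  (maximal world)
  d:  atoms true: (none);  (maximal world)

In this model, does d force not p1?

Yes

d forces not p1: no world accessible from d forces p1.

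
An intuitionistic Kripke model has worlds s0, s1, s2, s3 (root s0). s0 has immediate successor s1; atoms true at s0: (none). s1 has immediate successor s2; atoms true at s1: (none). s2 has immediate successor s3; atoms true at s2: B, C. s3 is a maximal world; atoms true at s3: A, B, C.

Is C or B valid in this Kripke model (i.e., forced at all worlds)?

Not every world: s0 does not force C or B.
s0 does not force C or B: neither disjunct is forced at s0.
s0 lacks atom C, so s0 does not force C.

No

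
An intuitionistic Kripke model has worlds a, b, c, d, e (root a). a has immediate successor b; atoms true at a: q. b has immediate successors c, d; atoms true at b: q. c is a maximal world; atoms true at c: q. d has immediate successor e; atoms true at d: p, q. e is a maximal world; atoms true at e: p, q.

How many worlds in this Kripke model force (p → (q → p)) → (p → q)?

a: forces it.
b: forces it.
c: forces it.
d: forces it.
e: forces it.
Worlds forcing the formula: {a, b, c, d, e}.

5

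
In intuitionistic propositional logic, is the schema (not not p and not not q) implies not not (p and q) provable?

Yes

This is the distribution of double negation over conjunction, which is intuitionistically derivable.
Assume not not p, not not q, and not (p and q). From p we'd get not q (since p and q is refuted), contradicting not not q; so not p, contradicting not not p.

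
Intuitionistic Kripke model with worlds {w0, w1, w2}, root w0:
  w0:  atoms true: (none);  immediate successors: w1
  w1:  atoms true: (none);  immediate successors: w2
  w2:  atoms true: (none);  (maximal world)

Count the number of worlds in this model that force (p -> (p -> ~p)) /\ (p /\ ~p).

0

w0: does not force it — w0 ||-/- (p -> (p -> ~p)) /\ (p /\ ~p) since w0 fails p /\ ~p.
w1: does not force it.
w2: does not force it.
Worlds forcing the formula: { }.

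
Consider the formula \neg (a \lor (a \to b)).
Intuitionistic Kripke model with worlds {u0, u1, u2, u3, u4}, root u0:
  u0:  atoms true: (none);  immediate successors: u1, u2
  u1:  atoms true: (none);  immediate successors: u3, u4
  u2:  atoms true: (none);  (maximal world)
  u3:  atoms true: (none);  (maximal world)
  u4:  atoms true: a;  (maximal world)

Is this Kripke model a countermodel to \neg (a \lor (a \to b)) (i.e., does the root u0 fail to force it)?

Yes

u0 \nVdash \neg (a \lor (a \to b)) since u2 is accessible from u0 and u2 \Vdash a \lor (a \to b).
u2 \Vdash a \lor (a \to b) via the disjunct a \to b.
So the root u0 does not force \neg (a \lor (a \to b)); the model is a countermodel.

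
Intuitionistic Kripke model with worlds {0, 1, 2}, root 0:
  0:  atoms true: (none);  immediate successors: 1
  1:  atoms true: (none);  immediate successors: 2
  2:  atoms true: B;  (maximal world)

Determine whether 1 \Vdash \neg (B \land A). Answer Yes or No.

Yes

1 \Vdash \neg (B \land A): no world accessible from 1 forces B \land A.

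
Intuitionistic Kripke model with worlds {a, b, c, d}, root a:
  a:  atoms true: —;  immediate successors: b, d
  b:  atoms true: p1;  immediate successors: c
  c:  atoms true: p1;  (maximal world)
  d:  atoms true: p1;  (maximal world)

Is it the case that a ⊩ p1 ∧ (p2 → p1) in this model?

No

a ⊮ p1 ∧ (p2 → p1) since a fails p1.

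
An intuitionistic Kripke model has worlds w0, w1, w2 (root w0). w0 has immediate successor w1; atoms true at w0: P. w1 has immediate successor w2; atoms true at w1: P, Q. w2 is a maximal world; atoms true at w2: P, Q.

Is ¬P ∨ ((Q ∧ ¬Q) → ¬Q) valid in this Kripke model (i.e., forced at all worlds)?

Yes

w0 ⊩ ¬P ∨ ((Q ∧ ¬Q) → ¬Q) via the disjunct (Q ∧ ¬Q) → ¬Q.
Since the root w0 forces ¬P ∨ ((Q ∧ ¬Q) → ¬Q) and forcing is persistent (monotone upward), every world forces it.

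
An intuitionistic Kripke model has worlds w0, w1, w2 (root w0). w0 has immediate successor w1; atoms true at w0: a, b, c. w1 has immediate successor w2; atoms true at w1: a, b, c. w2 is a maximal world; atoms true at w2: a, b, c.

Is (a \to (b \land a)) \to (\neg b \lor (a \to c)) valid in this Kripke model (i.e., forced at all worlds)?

w0 \Vdash (a \to (b \land a)) \to (\neg b \lor (a \to c)): every world accessible from w0 that forces a \to (b \land a) (namely w0, w1, w2) also forces \neg b \lor (a \to c).
Since the root w0 forces (a \to (b \land a)) \to (\neg b \lor (a \to c)) and forcing is persistent (monotone upward), every world forces it.

Yes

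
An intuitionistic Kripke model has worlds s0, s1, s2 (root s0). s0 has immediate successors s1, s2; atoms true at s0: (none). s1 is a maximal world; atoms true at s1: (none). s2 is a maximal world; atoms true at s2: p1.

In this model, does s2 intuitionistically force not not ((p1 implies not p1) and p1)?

s2 does not force not not ((p1 implies not p1) and p1) since s2 is accessible from s2 and s2 forces not ((p1 implies not p1) and p1).
s2 forces not ((p1 implies not p1) and p1): no world accessible from s2 forces (p1 implies not p1) and p1.

No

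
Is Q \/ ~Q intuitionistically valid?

This is the law of excluded middle, which is not intuitionistically valid.
A Kripke countermodel: worlds a, b; order generated by a <= b; atoms true at each world — a:{}; b:{Q}.
a ||-/- Q \/ ~Q: neither disjunct is forced at a.
a lacks atom Q, so a ||-/- Q.
So the root a does not force the formula.

No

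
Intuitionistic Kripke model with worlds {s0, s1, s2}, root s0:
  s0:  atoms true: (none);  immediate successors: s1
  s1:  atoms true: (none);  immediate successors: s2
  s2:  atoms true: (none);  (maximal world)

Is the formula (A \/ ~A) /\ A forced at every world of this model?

No

Not every world: s0 ||-/- (A \/ ~A) /\ A.
s0 ||-/- (A \/ ~A) /\ A since s0 fails A.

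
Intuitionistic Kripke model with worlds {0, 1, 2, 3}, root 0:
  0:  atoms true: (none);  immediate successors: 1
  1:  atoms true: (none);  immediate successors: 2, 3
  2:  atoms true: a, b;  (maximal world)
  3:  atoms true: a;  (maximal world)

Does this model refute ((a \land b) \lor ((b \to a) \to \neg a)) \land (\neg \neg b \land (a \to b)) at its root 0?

0 \nVdash ((a \land b) \lor ((b \to a) \to \neg a)) \land (\neg \neg b \land (a \to b)) since 0 fails (a \land b) \lor ((b \to a) \to \neg a).
So the root 0 does not force ((a \land b) \lor ((b \to a) \to \neg a)) \land (\neg \neg b \land (a \to b)); the model is a countermodel.

Yes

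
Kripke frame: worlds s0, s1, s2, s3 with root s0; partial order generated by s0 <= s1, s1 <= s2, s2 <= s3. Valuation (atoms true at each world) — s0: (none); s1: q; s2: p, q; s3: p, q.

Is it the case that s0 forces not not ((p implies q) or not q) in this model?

Yes

s0 forces not not ((p implies q) or not q): no world accessible from s0 forces not ((p implies q) or not q).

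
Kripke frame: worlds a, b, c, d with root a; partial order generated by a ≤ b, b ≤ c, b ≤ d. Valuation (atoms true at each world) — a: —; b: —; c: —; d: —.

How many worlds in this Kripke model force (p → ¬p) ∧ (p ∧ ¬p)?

0

a: does not force it — a ⊮ (p → ¬p) ∧ (p ∧ ¬p) since a fails p ∧ ¬p.
b: does not force it — b ⊮ (p → ¬p) ∧ (p ∧ ¬p) since b fails p ∧ ¬p.
c: does not force it — c ⊮ (p → ¬p) ∧ (p ∧ ¬p) since c fails p ∧ ¬p.
d: does not force it.
Worlds forcing the formula: { }.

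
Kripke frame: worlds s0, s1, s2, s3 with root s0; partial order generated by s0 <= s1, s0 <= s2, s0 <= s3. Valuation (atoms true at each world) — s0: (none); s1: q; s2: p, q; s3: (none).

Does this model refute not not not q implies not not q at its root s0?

Yes

s0 does not force not not not q implies not not q: at the accessible world s3, s3 forces not not not q but s3 does not force not not q.
s3 does not force not not q since s3 is accessible from s3 and s3 forces not q.
s3 forces not q: no world accessible from s3 forces q.
So the root s0 does not force not not not q implies not not q; the model is a countermodel.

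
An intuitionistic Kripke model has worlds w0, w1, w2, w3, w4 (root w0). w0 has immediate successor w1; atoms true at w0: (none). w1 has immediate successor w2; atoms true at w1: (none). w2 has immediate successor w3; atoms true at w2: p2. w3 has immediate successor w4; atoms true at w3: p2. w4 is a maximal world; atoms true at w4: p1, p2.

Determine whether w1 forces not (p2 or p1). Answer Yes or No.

w1 does not force not (p2 or p1) since w2 is accessible from w1 and w2 forces p2 or p1.
w2 forces p2 or p1 via the disjunct p2.

No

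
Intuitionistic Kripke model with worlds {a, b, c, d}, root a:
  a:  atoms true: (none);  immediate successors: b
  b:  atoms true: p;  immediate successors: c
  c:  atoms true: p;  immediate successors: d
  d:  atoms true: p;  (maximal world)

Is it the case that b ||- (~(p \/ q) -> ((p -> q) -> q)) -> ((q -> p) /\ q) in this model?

No

b ||-/- (~(p \/ q) -> ((p -> q) -> q)) -> ((q -> p) /\ q): already at b itself, b ||- ~(p \/ q) -> ((p -> q) -> q) but b ||-/- (q -> p) /\ q.
b ||-/- (q -> p) /\ q since b fails q.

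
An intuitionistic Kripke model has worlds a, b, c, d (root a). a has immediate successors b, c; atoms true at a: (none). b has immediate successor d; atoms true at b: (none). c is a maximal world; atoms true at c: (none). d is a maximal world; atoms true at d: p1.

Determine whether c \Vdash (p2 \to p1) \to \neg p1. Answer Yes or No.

c \Vdash (p2 \to p1) \to \neg p1: every world accessible from c that forces p2 \to p1 (namely c) also forces \neg p1.

Yes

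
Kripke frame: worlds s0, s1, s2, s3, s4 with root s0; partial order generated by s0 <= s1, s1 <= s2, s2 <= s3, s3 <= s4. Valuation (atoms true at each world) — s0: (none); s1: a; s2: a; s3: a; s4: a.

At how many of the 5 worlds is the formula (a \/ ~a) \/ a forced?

s0: does not force it — s0 ||-/- (a \/ ~a) \/ a: neither disjunct is forced at s0.
s1: forces it.
s2: forces it.
s3: forces it.
s4: forces it.
Worlds forcing the formula: {s1, s2, s3, s4}.

4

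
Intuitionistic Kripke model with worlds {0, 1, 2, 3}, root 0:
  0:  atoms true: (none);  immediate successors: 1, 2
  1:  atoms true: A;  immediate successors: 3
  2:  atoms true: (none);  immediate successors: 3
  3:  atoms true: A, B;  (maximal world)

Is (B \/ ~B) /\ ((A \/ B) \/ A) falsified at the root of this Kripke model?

Yes

0 ||-/- (B \/ ~B) /\ ((A \/ B) \/ A) since 0 fails B \/ ~B.
So the root 0 does not force (B \/ ~B) /\ ((A \/ B) \/ A); the model is a countermodel.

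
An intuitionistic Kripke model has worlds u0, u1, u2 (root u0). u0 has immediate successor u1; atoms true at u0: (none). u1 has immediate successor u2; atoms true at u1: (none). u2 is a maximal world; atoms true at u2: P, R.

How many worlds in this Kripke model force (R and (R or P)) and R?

1

u0: does not force it — u0 does not force (R and (R or P)) and R since u0 fails R and (R or P).
u1: does not force it.
u2: forces it.
Worlds forcing the formula: {u2}.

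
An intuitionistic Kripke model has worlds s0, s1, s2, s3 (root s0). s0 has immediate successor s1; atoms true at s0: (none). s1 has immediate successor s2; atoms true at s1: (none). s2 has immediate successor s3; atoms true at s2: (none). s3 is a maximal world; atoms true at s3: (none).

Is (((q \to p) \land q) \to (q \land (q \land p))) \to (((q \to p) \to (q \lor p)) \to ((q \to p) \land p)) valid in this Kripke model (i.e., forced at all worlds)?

Yes

s0 \Vdash (((q \to p) \land q) \to (q \land (q \land p))) \to (((q \to p) \to (q \lor p)) \to ((q \to p) \land p)): every world accessible from s0 that forces ((q \to p) \land q) \to (q \land (q \land p)) (namely s0, s1, s2, s3) also forces ((q \to p) \to (q \lor p)) \to ((q \to p) \land p).
Since the root s0 forces (((q \to p) \land q) \to (q \land (q \land p))) \to (((q \to p) \to (q \lor p)) \to ((q \to p) \land p)) and forcing is persistent (monotone upward), every world forces it.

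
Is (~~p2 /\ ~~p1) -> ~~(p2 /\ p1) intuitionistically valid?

This is the distribution of double negation over conjunction, which is intuitionistically derivable.
Assume ~~p2, ~~p1, and ~(p2 /\ p1). From p2 we'd get ~p1 (since p2 /\ p1 is refuted), contradicting ~~p1; so ~p2, contradicting ~~p2.

Yes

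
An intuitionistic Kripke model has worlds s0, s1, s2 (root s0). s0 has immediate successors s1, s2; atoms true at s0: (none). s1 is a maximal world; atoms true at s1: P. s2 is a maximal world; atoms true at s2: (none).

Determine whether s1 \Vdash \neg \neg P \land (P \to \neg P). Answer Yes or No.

No

s1 \nVdash \neg \neg P \land (P \to \neg P) since s1 fails P \to \neg P.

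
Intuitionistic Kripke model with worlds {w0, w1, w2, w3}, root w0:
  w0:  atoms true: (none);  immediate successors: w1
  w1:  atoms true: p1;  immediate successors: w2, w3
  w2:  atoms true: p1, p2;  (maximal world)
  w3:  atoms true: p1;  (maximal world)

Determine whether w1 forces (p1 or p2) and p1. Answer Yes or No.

w1 forces (p1 or p2) and p1 since w1 forces both conjuncts.

Yes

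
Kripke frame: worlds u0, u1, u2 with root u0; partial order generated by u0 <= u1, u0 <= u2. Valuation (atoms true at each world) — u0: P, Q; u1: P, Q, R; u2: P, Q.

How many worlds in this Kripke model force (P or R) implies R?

1

u0: does not force it — u0 does not force (P or R) implies R: already at u0 itself, u0 forces P or R but u0 does not force R.
u1: forces it.
u2: does not force it.
Worlds forcing the formula: {u1}.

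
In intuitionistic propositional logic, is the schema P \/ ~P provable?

No

This is the law of excluded middle, which is not intuitionistically valid.
A Kripke countermodel: worlds u, v; order generated by u <= v; atoms true at each world — u:{}; v:{P}.
u ||-/- P \/ ~P: neither disjunct is forced at u.
u lacks atom P, so u ||-/- P.
So the root u does not force the formula.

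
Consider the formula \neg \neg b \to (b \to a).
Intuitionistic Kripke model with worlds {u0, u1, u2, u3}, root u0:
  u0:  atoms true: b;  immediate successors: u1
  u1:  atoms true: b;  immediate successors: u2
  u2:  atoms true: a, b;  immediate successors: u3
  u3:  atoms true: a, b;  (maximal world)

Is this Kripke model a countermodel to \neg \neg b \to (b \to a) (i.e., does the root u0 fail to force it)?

Yes

u0 \nVdash \neg \neg b \to (b \to a): already at u0 itself, u0 \Vdash \neg \neg b but u0 \nVdash b \to a.
u0 \nVdash b \to a: already at u0 itself, u0 \Vdash b but u0 \nVdash a.
u0 lacks atom a, so u0 \nVdash a.
So the root u0 does not force \neg \neg b \to (b \to a); the model is a countermodel.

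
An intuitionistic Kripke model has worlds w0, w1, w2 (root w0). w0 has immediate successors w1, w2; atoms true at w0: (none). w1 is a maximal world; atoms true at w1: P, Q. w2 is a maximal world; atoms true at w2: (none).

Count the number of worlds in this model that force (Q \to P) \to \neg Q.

w0: does not force it — w0 \nVdash (Q \to P) \to \neg Q: already at w0 itself, w0 \Vdash Q \to P but w0 \nVdash \neg Q.
w1: does not force it — w1 \nVdash (Q \to P) \to \neg Q: already at w1 itself, w1 \Vdash Q \to P but w1 \nVdash \neg Q.
w2: forces it.
Worlds forcing the formula: {w2}.

1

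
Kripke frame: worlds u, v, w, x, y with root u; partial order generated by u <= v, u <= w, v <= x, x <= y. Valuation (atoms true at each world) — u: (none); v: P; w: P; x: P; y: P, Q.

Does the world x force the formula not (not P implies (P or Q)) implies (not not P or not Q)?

x forces not (not P implies (P or Q)) implies (not not P or not Q) vacuously: no world accessible from x forces the antecedent not (not P implies (P or Q)).

Yes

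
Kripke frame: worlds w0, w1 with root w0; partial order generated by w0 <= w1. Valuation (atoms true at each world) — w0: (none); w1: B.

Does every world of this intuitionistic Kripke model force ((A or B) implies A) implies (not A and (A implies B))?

w0 forces ((A or B) implies A) implies (not A and (A implies B)) vacuously: no world accessible from w0 forces the antecedent (A or B) implies A.
Since the root w0 forces ((A or B) implies A) implies (not A and (A implies B)) and forcing is persistent (monotone upward), every world forces it.

Yes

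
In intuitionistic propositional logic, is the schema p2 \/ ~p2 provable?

No

This is the law of excluded middle, which is not intuitionistically valid.
A Kripke countermodel: worlds w0, w1; order generated by w0 <= w1; atoms true at each world — w0:{}; w1:{p2}.
w0 ||-/- p2 \/ ~p2: neither disjunct is forced at w0.
w0 lacks atom p2, so w0 ||-/- p2.
So the root w0 does not force the formula.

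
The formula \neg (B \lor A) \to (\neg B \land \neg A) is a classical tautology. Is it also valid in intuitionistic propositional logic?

Yes

This is a constructively valid De Morgan direction (negated disjunction to conjunction of negations), which is intuitionistically derivable.
From \neg (B \lor A): if B held then B \lor A would, contradiction — so \neg B; similarly \neg A.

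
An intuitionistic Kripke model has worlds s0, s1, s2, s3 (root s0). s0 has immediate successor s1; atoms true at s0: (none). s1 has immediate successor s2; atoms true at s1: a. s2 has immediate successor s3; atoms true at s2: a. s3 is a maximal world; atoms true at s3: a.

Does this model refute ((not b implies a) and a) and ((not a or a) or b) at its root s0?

Yes

s0 does not force ((not b implies a) and a) and ((not a or a) or b) since s0 fails (not b implies a) and a.
So the root s0 does not force ((not b implies a) and a) and ((not a or a) or b); the model is a countermodel.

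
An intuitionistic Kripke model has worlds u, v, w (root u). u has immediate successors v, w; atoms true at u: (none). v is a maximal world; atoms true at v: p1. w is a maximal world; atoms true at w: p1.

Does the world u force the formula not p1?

u does not force not p1 since v is accessible from u and v forces p1.

No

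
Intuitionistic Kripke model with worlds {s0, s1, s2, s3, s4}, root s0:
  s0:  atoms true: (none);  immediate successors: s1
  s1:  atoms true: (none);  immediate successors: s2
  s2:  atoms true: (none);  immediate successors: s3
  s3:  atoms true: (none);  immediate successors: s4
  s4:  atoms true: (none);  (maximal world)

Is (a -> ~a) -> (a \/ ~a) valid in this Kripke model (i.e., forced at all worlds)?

s0 ||- (a -> ~a) -> (a \/ ~a): every world accessible from s0 that forces a -> ~a (namely s0, s1, s2, s3, s4) also forces a \/ ~a.
Since the root s0 forces (a -> ~a) -> (a \/ ~a) and forcing is persistent (monotone upward), every world forces it.

Yes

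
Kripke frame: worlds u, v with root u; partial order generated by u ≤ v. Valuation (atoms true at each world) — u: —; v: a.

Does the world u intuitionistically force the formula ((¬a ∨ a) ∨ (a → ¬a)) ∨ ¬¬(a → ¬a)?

u ⊮ ((¬a ∨ a) ∨ (a → ¬a)) ∨ ¬¬(a → ¬a): neither disjunct is forced at u.
u ⊮ (¬a ∨ a) ∨ (a → ¬a): neither disjunct is forced at u.
u ⊮ ¬a ∨ a: neither disjunct is forced at u.
u ⊮ ¬a since v is accessible from u and v ⊩ a.

No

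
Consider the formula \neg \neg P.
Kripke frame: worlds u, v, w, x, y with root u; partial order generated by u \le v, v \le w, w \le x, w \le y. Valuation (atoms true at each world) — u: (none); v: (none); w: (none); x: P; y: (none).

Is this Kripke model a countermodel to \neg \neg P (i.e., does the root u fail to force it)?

Yes

u \nVdash \neg \neg P since y is accessible from u and y \Vdash \neg P.
y \Vdash \neg P: no world accessible from y forces P.
So the root u does not force \neg \neg P; the model is a countermodel.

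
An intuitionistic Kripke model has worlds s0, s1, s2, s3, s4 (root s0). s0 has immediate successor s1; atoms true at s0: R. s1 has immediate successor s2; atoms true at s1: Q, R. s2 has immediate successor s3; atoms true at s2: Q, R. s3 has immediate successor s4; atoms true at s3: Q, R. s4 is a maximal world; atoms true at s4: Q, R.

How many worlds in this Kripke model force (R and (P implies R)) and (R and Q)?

4

s0: does not force it — s0 does not force (R and (P implies R)) and (R and Q) since s0 fails R and Q.
s1: forces it.
s2: forces it.
s3: forces it.
s4: forces it.
Worlds forcing the formula: {s1, s2, s3, s4}.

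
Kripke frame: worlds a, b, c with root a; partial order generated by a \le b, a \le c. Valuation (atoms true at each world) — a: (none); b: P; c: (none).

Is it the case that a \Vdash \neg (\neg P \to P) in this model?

a \nVdash \neg (\neg P \to P) since b is accessible from a and b \Vdash \neg P \to P.
b \Vdash \neg P \to P vacuously: no world accessible from b forces the antecedent \neg P.

No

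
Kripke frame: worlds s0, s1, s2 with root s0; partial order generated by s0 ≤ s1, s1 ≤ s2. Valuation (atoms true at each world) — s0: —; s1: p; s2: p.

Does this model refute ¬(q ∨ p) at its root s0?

s0 ⊮ ¬(q ∨ p) since s1 is accessible from s0 and s1 ⊩ q ∨ p.
s1 ⊩ q ∨ p via the disjunct p.
So the root s0 does not force ¬(q ∨ p); the model is a countermodel.

Yes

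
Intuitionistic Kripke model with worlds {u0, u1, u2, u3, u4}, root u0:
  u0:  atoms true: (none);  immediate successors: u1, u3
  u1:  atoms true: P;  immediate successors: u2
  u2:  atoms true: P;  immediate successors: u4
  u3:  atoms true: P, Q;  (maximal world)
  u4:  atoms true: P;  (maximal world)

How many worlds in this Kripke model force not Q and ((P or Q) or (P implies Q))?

3

u0: does not force it — u0 does not force not Q and ((P or Q) or (P implies Q)) since u0 fails not Q.
u1: forces it.
u2: forces it.
u3: does not force it — u3 does not force not Q and ((P or Q) or (P implies Q)) since u3 fails not Q.
u4: forces it.
Worlds forcing the formula: {u1, u2, u4}.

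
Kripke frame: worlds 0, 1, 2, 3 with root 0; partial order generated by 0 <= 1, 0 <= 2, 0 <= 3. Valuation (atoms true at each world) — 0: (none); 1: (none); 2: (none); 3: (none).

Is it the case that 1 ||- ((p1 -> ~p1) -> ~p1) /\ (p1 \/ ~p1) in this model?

1 ||- ((p1 -> ~p1) -> ~p1) /\ (p1 \/ ~p1) since 1 forces both conjuncts.

Yes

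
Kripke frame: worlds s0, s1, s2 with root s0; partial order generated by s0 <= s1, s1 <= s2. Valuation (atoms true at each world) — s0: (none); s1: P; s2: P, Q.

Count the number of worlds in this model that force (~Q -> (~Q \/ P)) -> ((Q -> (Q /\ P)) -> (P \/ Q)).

s0: does not force it — s0 ||-/- (~Q -> (~Q \/ P)) -> ((Q -> (Q /\ P)) -> (P \/ Q)): already at s0 itself, s0 ||- ~Q -> (~Q \/ P) but s0 ||-/- (Q -> (Q /\ P)) -> (P \/ Q).
s1: forces it.
s2: forces it.
Worlds forcing the formula: {s1, s2}.

2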